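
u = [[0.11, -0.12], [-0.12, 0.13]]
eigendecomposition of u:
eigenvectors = [[-0.74,0.68], [-0.68,-0.74]]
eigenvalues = [-0.0, 0.24]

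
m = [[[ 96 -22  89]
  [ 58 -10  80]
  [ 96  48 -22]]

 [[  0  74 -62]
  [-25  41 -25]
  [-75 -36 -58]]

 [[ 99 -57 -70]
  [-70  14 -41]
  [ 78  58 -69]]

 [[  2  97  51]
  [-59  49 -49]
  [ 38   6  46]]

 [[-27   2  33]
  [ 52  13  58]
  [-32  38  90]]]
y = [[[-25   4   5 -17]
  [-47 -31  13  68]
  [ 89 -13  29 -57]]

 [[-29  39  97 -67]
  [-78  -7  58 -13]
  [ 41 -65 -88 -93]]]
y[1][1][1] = -7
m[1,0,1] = 74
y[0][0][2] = 5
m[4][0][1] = 2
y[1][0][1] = 39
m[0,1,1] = -10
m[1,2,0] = -75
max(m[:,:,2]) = 90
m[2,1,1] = 14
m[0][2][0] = 96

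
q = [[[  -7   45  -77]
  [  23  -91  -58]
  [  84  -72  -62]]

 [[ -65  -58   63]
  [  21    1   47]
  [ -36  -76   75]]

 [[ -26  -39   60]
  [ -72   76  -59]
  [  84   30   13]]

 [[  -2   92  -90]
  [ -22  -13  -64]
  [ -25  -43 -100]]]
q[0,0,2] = -77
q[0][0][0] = -7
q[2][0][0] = -26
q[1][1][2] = 47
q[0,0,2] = -77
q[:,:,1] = [[45, -91, -72], [-58, 1, -76], [-39, 76, 30], [92, -13, -43]]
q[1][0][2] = 63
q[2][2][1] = 30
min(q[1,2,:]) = -76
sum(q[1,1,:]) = 69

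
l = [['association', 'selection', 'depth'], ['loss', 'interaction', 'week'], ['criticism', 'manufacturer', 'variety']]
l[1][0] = 'loss'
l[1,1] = 'interaction'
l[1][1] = 'interaction'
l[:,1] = ['selection', 'interaction', 'manufacturer']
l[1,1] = 'interaction'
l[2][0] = 'criticism'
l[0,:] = ['association', 'selection', 'depth']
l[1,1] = 'interaction'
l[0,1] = 'selection'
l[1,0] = 'loss'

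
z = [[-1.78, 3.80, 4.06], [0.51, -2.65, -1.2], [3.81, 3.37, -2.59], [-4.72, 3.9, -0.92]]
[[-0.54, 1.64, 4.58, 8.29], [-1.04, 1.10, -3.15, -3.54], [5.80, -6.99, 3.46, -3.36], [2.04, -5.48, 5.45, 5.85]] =z@[[0.35, 0.03, -0.17, -0.84], [0.78, -1.04, 1.18, 0.72], [-0.71, 1.39, -0.05, 1.0]]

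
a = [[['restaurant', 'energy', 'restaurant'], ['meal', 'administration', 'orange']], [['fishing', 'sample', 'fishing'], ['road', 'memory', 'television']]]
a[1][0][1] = 'sample'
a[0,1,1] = 'administration'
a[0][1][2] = 'orange'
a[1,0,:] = ['fishing', 'sample', 'fishing']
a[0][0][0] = 'restaurant'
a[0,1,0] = 'meal'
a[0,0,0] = 'restaurant'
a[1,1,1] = 'memory'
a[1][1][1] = 'memory'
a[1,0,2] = 'fishing'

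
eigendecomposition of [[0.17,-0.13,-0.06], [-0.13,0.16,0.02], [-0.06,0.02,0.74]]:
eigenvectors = [[-0.70, -0.71, -0.12], [-0.71, 0.70, 0.06], [-0.04, -0.12, 0.99]]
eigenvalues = [0.03, 0.29, 0.75]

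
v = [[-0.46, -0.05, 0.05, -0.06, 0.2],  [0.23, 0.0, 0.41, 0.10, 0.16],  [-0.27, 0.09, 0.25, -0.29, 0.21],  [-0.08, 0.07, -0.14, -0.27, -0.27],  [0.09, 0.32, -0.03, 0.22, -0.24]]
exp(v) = [[0.63, -0.01, 0.04, -0.03, 0.15], [0.14, 1.05, 0.47, 0.04, 0.20], [-0.22, 0.14, 1.32, -0.26, 0.24], [-0.05, 0.02, -0.13, 0.76, -0.22], [0.09, 0.29, 0.02, 0.18, 0.79]]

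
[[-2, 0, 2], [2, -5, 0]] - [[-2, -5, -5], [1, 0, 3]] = [[0, 5, 7], [1, -5, -3]]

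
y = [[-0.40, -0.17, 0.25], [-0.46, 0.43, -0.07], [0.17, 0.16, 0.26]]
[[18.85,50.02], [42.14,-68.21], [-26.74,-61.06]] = y @ [[-80.84, -59.96],[3.07, -231.43],[-51.86, -53.21]]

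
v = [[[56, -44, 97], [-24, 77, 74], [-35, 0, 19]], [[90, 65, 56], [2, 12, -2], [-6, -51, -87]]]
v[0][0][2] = 97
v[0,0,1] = -44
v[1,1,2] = -2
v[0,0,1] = -44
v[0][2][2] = 19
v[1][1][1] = 12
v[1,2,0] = -6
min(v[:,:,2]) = -87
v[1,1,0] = 2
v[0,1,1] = 77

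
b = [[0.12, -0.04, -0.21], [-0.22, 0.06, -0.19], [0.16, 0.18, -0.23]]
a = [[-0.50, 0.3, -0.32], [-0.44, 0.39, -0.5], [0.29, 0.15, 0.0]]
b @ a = [[-0.10, -0.01, -0.02],[0.03, -0.07, 0.04],[-0.23, 0.08, -0.14]]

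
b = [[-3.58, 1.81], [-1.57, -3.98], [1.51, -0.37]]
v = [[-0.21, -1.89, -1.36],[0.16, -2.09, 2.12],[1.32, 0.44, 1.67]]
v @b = [[1.67, 7.65], [5.91, 7.82], [-2.89, 0.02]]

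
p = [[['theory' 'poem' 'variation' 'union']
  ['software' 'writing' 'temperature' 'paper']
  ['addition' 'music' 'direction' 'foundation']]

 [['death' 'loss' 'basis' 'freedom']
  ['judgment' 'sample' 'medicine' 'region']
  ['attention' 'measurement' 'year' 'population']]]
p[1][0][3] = 'freedom'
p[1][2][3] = 'population'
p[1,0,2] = 'basis'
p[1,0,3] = 'freedom'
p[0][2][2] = 'direction'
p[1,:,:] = [['death', 'loss', 'basis', 'freedom'], ['judgment', 'sample', 'medicine', 'region'], ['attention', 'measurement', 'year', 'population']]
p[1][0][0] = 'death'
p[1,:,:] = [['death', 'loss', 'basis', 'freedom'], ['judgment', 'sample', 'medicine', 'region'], ['attention', 'measurement', 'year', 'population']]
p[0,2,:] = ['addition', 'music', 'direction', 'foundation']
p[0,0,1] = 'poem'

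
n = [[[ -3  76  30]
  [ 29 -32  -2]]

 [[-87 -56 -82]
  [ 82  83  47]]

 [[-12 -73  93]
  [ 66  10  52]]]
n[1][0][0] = -87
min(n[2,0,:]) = -73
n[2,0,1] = -73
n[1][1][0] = 82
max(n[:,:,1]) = 83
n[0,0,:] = [-3, 76, 30]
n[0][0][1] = 76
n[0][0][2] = 30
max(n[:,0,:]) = 93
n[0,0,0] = -3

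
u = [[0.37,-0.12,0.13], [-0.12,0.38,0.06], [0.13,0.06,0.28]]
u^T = [[0.37, -0.12, 0.13], [-0.12, 0.38, 0.06], [0.13, 0.06, 0.28]]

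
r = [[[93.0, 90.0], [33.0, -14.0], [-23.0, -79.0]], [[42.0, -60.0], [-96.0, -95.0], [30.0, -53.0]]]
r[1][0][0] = 42.0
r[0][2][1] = -79.0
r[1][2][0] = 30.0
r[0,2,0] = -23.0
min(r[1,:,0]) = -96.0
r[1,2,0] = 30.0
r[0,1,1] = -14.0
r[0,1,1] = -14.0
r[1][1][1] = -95.0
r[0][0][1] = 90.0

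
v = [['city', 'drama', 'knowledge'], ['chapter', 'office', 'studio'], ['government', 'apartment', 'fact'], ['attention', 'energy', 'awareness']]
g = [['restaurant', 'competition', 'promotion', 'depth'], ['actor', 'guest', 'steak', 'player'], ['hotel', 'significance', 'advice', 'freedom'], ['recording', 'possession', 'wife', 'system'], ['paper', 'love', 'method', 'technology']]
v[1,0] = 'chapter'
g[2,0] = 'hotel'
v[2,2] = 'fact'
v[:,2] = ['knowledge', 'studio', 'fact', 'awareness']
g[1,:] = ['actor', 'guest', 'steak', 'player']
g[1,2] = 'steak'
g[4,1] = 'love'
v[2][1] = 'apartment'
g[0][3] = 'depth'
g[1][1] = 'guest'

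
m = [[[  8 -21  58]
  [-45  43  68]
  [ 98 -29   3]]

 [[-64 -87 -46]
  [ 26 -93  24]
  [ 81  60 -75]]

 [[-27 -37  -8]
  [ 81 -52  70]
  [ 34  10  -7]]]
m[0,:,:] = [[8, -21, 58], [-45, 43, 68], [98, -29, 3]]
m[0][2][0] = 98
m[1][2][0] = 81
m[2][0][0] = -27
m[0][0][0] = 8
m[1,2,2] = -75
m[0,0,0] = 8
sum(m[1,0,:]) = -197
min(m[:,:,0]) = -64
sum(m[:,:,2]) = 87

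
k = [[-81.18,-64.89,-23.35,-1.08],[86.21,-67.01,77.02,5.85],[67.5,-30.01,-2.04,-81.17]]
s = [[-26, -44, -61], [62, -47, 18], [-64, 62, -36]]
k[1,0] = 86.21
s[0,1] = -44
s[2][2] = -36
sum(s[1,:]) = 33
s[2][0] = -64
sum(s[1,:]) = 33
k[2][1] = -30.01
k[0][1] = -64.89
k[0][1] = -64.89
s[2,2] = -36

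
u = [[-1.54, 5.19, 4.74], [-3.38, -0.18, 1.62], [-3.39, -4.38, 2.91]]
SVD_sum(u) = [[-2.76, 4.03, 5.00], [-0.94, 1.38, 1.71], [-0.35, 0.52, 0.64]] + [[0.95,1.27,-0.5], [-1.46,-1.95,0.77], [-3.52,-4.70,1.85]] + [[0.27, -0.11, 0.24], [-0.98, 0.39, -0.86], [0.48, -0.19, 0.42]]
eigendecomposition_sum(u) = [[(-0.89+2.65j),(3.19+1.98j),1.91-1.20j],[-1.62+0.07j,-0.40+2.14j,(1.05+0.78j)],[-1.86-0.63j,-1.39+2.24j,0.84+1.34j]] + [[(-0.89-2.65j), (3.19-1.98j), 1.91+1.20j], [(-1.62-0.07j), -0.40-2.14j, 1.05-0.78j], [(-1.86+0.63j), (-1.39-2.24j), (0.84-1.34j)]] + [[0.25+0.00j, (-1.19+0j), 0.91+0.00j],[-0.13-0.00j, (0.62-0j), -0.48-0.00j],[(0.34+0j), -1.59+0.00j, (1.23+0j)]]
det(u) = 79.71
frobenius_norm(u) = 10.25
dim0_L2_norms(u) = [5.03, 6.79, 5.79]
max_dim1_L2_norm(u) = 7.2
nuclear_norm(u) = 15.87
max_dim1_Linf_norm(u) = 5.19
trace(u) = 1.19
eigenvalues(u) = [(-0.46+6.14j), (-0.46-6.14j), (2.1+0j)]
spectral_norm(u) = 7.44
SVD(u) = [[-0.94, 0.24, 0.24], [-0.32, -0.37, -0.87], [-0.12, -0.9, 0.43]] @ diag([7.442104964101821, 6.869149830123516, 1.5591517933174892]) @ [[0.4, -0.58, -0.72], [0.57, 0.76, -0.30], [0.72, -0.29, 0.63]]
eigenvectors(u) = [[0.74+0.00j, (0.74-0j), (0.57+0j)], [0.16+0.40j, (0.16-0.4j), (-0.3+0j)], [(-0+0.52j), (-0-0.52j), (0.77+0j)]]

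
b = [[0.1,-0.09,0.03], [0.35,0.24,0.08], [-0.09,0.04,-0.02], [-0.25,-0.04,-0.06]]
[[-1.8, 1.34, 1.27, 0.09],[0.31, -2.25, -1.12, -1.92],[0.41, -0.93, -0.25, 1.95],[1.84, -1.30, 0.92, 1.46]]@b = [[0.15, 0.53, 0.02], [-0.18, -0.54, -0.03], [-0.75, -0.35, -0.17], [-0.72, -0.50, -0.15]]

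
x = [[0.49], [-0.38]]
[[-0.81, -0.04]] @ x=[[-0.38]]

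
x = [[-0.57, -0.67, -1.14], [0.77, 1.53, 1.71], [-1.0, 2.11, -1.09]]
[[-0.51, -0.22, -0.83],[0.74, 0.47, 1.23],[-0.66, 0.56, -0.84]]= x@[[0.43, 0.01, 0.23], [0.01, 0.28, 0.02], [0.23, 0.02, 0.6]]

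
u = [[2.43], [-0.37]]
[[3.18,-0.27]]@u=[[7.83]]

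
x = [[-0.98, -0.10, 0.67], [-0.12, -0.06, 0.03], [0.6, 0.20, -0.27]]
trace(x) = -1.31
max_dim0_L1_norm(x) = 1.7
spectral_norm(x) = 1.37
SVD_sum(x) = [[-1.0,-0.16,0.62],[-0.11,-0.02,0.07],[0.57,0.09,-0.35]] + [[0.02,0.06,0.05], [-0.01,-0.04,-0.03], [0.03,0.11,0.08]] + [[-0.0, 0.00, -0.0], [-0.0, 0.00, -0.00], [-0.0, 0.0, -0.0]]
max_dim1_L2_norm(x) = 1.19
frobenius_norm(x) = 1.38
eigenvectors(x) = [[0.87,0.53,-0.49], [0.09,-0.37,0.59], [-0.49,0.76,-0.64]]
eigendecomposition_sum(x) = [[-1.0, -0.17, 0.62], [-0.1, -0.02, 0.06], [0.57, 0.10, -0.35]] + [[0.02, 0.08, 0.06], [-0.02, -0.06, -0.04], [0.04, 0.12, 0.08]] + [[-0.00, -0.01, -0.01], [0.0, 0.02, 0.01], [-0.0, -0.02, -0.01]]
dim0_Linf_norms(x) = [0.98, 0.2, 0.67]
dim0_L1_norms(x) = [1.7, 0.36, 0.97]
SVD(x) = [[-0.87, 0.49, 0.09], [-0.09, -0.33, 0.94], [0.49, 0.80, 0.33]] @ diag([1.3717247065376714, 0.17165816996360977, 0.0021913828701569855]) @ [[0.84,0.14,-0.52], [0.24,0.77,0.59], [-0.48,0.63,-0.61]]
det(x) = -0.00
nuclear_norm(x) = 1.55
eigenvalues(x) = [-1.37, 0.05, 0.01]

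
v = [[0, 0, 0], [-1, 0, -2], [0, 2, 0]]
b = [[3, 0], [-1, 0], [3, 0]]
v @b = [[0, 0], [-9, 0], [-2, 0]]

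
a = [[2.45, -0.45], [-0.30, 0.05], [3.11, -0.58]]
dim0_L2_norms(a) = [3.97, 0.74]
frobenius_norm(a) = 4.04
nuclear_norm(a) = 4.05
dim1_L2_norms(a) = [2.49, 0.3, 3.16]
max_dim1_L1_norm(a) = 3.69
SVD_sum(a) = [[2.45, -0.45], [-0.3, 0.06], [3.11, -0.58]] + [[0.0, 0.0], [-0.0, -0.01], [-0.0, -0.0]]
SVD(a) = [[-0.62,  0.51],[0.08,  -0.72],[-0.78,  -0.47]] @ diag([4.038061549773314, 0.007675952210633807]) @ [[-0.98, 0.18], [0.18, 0.98]]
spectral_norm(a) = 4.04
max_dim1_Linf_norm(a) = 3.11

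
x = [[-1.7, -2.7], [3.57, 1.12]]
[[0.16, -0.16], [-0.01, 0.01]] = x@[[0.02, -0.02], [-0.07, 0.07]]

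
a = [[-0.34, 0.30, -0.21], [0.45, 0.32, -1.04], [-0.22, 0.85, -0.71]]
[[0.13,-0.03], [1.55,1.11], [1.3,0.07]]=a @ [[1.18, -0.01], [1.37, -1.10], [-0.56, -1.41]]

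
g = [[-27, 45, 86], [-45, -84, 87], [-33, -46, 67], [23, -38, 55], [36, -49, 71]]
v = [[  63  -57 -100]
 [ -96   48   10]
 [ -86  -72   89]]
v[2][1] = -72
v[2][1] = -72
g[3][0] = 23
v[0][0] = 63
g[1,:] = [-45, -84, 87]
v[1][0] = -96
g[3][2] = 55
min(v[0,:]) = -100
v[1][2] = 10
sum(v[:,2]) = -1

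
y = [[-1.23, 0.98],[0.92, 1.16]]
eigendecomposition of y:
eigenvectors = [[-0.95, -0.34], [0.32, -0.94]]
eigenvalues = [-1.56, 1.49]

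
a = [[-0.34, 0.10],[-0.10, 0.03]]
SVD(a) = [[-0.96, -0.28],[-0.28, 0.96]] @ diag([0.36945866745696726, 0.000541332543032826]) @ [[0.96, -0.28], [0.28, 0.96]]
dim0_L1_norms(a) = [0.44, 0.13]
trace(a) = -0.31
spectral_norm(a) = 0.37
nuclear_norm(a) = 0.37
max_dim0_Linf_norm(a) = 0.34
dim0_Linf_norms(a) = [0.34, 0.1]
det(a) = -0.00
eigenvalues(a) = [-0.31, 0.0]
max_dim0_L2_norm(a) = 0.35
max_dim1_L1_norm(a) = 0.44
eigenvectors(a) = [[-0.96, -0.28], [-0.28, -0.96]]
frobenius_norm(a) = 0.37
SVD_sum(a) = [[-0.34, 0.10], [-0.10, 0.03]] + [[-0.00, -0.00], [0.00, 0.0]]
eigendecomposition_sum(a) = [[-0.34, 0.10], [-0.1, 0.03]] + [[-0.0, 0.0], [-0.00, 0.0]]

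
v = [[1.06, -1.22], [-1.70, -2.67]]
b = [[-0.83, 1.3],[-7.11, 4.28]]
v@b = [[7.79, -3.84], [20.39, -13.64]]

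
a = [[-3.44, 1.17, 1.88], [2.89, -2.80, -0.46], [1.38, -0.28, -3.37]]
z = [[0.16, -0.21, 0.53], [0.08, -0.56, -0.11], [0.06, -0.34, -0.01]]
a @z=[[-0.34, -0.57, -1.97], [0.21, 1.12, 1.84], [-0.00, 1.01, 0.80]]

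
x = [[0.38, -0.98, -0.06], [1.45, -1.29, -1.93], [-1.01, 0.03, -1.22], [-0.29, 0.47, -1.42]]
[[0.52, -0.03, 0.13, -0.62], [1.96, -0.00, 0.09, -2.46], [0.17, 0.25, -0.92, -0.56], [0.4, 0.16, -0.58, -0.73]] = x@ [[0.40, -0.14, 0.53, -0.31], [-0.35, -0.02, 0.05, 0.47], [-0.48, -0.09, 0.32, 0.73]]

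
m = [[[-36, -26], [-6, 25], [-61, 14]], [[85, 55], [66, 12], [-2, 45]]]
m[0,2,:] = [-61, 14]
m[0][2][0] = -61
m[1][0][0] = 85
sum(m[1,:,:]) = 261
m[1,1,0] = 66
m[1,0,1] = 55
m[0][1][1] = 25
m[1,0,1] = 55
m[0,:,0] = [-36, -6, -61]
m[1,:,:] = [[85, 55], [66, 12], [-2, 45]]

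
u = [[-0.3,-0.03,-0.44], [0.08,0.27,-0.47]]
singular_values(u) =[0.68, 0.34]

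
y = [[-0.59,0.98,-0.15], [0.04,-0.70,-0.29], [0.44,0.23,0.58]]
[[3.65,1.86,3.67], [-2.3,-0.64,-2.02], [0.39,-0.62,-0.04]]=y @ [[-0.13, -0.92, -2.08], [3.55, 1.21, 2.57], [-0.64, -0.85, 0.49]]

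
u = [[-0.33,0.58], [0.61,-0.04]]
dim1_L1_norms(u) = [0.91, 0.65]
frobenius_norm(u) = 0.90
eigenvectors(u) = [[-0.78,  -0.61],[0.63,  -0.79]]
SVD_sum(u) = [[-0.49, 0.36], [0.42, -0.30]] + [[0.16,0.22], [0.19,0.26]]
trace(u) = -0.37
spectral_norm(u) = 0.80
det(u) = -0.34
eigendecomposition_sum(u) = [[-0.49, 0.38], [0.40, -0.30]] + [[0.16, 0.20], [0.21, 0.26]]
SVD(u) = [[-0.76, 0.65], [0.65, 0.76]] @ diag([0.7980203710968098, 0.4268061472313982]) @ [[0.81, -0.59], [0.59, 0.81]]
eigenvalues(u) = [-0.8, 0.43]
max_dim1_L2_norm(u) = 0.67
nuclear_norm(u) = 1.22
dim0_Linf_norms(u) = [0.61, 0.58]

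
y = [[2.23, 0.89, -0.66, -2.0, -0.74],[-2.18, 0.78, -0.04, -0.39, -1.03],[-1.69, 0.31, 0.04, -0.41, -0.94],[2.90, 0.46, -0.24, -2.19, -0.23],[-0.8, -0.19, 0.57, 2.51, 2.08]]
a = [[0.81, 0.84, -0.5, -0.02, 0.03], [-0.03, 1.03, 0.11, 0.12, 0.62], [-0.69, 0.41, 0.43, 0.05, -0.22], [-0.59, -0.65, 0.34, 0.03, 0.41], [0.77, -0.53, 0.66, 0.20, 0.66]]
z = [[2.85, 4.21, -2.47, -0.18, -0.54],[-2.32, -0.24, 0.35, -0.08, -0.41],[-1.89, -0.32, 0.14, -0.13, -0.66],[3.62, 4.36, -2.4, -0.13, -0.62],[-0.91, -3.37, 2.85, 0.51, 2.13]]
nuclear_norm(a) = 4.88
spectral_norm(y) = 5.69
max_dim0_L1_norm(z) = 12.5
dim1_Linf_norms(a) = [0.84, 1.03, 0.69, 0.65, 0.77]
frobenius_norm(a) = 2.61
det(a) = -0.01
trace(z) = 4.75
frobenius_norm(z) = 10.27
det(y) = -0.00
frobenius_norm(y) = 6.82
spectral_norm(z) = 9.68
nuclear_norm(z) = 14.11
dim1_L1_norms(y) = [6.52, 4.42, 3.39, 6.02, 6.15]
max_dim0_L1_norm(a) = 3.46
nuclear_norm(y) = 10.64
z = y @ a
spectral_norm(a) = 1.76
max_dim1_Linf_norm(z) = 4.36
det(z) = 0.02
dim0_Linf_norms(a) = [0.81, 1.03, 0.66, 0.2, 0.66]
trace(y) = 2.94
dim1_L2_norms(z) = [5.68, 2.4, 2.04, 6.19, 5.01]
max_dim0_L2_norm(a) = 1.62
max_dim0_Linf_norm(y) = 2.9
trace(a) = 2.96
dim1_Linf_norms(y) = [2.23, 2.18, 1.69, 2.9, 2.51]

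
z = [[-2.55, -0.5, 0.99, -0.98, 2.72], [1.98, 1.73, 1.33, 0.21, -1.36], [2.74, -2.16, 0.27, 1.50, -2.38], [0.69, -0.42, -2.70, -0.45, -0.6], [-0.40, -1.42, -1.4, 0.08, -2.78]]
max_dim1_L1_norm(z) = 9.05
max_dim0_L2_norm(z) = 4.8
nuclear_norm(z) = 15.35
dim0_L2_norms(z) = [4.31, 3.18, 3.47, 1.86, 4.8]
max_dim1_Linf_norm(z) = 2.78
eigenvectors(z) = [[0.21+0.01j, 0.21-0.01j, (0.57+0j), (-0.33+0.29j), -0.33-0.29j], [(-0.18-0.54j), -0.18+0.54j, -0.16+0.00j, (0.11+0.01j), 0.11-0.01j], [(0.59+0j), (0.59-0j), -0.47+0.00j, (0.11-0.25j), (0.11+0.25j)], [(-0.28+0.39j), -0.28-0.39j, (-0.51+0j), (0.83+0j), 0.83-0.00j], [(-0.05+0.22j), (-0.05-0.22j), -0.41+0.00j, (0.01+0.13j), 0.01-0.13j]]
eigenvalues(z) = [(1.39+2.13j), (1.39-2.13j), (-4.27+0j), (-1.14+0.97j), (-1.14-0.97j)]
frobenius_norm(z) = 8.20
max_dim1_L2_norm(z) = 4.49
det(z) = -61.89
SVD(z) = [[-0.59,0.14,0.43,-0.01,0.67], [0.26,-0.66,-0.32,-0.28,0.57], [0.64,-0.07,0.65,0.37,0.17], [0.2,0.5,-0.54,0.49,0.43], [0.36,0.54,0.09,-0.74,0.15]] @ diag([6.377873614528326, 3.9688650732049586, 2.681803967436046, 1.825756365157403, 0.4993789774596921]) @ [[0.59, -0.19, -0.18, 0.24, -0.72], [-0.44, -0.51, -0.72, -0.14, -0.09], [-0.13, -0.77, 0.56, 0.27, 0.05], [0.61, -0.24, -0.31, 0.12, 0.68], [0.27, -0.23, 0.19, -0.91, -0.07]]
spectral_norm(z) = 6.38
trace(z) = -3.78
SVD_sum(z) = [[-2.24,  0.74,  0.67,  -0.91,  2.74], [0.96,  -0.32,  -0.29,  0.39,  -1.18], [2.41,  -0.79,  -0.72,  0.98,  -2.95], [0.76,  -0.25,  -0.23,  0.31,  -0.94], [1.37,  -0.45,  -0.41,  0.56,  -1.68]] + [[-0.24, -0.28, -0.4, -0.08, -0.05],[1.14, 1.34, 1.89, 0.37, 0.23],[0.13, 0.15, 0.21, 0.04, 0.03],[-0.86, -1.01, -1.42, -0.28, -0.18],[-0.94, -1.10, -1.55, -0.31, -0.19]] + [[-0.15, -0.88, 0.65, 0.31, 0.06], [0.11, 0.65, -0.48, -0.23, -0.04], [-0.23, -1.33, 0.98, 0.48, 0.09], [0.19, 1.11, -0.81, -0.40, -0.08], [-0.03, -0.18, 0.13, 0.06, 0.01]] + [[-0.01, 0.00, 0.00, -0.00, -0.01], [-0.31, 0.12, 0.16, -0.06, -0.35], [0.41, -0.16, -0.21, 0.08, 0.46], [0.54, -0.21, -0.27, 0.11, 0.6], [-0.82, 0.32, 0.42, -0.17, -0.92]] + [[0.09, -0.08, 0.06, -0.3, -0.02], [0.08, -0.07, 0.05, -0.26, -0.02], [0.02, -0.02, 0.02, -0.08, -0.01], [0.06, -0.05, 0.04, -0.2, -0.01], [0.02, -0.02, 0.01, -0.07, -0.01]]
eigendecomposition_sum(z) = [[(0.1+0.34j), -0.35+0.26j, (0.13+0.36j), 0.07+0.05j, 0.05-0.10j], [0.77-0.59j, (0.99+0.65j), 0.80-0.67j, 0.07-0.23j, -0.30-0.03j], [(0.33+0.95j), (-0.95+0.76j), (0.4+1j), (0.21+0.14j), 0.13-0.28j], [-0.78-0.24j, -0.04-0.99j, (-0.84-0.22j), -0.19+0.07j, (0.12+0.22j)], [(-0.38+0.04j), (-0.2-0.42j), (-0.4+0.06j), (-0.07+0.06j), 0.09+0.07j]] + [[0.10-0.34j, (-0.35-0.26j), (0.13-0.36j), 0.07-0.05j, (0.05+0.1j)], [(0.77+0.59j), (0.99-0.65j), 0.80+0.67j, (0.07+0.23j), (-0.3+0.03j)], [(0.33-0.95j), (-0.95-0.76j), (0.4-1j), 0.21-0.14j, (0.13+0.28j)], [-0.78+0.24j, (-0.04+0.99j), -0.84+0.22j, (-0.19-0.07j), (0.12-0.22j)], [(-0.38-0.04j), (-0.2+0.42j), -0.40-0.06j, (-0.07-0.06j), 0.09-0.07j]] + [[-1.18-0.00j, 1.06+0.00j, (0.74-0j), -0.74-0.00j, 4.01+0.00j], [(0.33+0j), -0.30-0.00j, (-0.21+0j), 0.21+0.00j, (-1.12-0j)], [0.96+0.00j, -0.87-0.00j, -0.60+0.00j, (0.6+0j), -3.26-0.00j], [(1.06+0j), (-0.96-0j), -0.67+0.00j, 0.66+0.00j, -3.59-0.00j], [(0.84+0j), -0.76-0.00j, (-0.53+0j), 0.52+0.00j, (-2.85-0j)]] + [[-0.79-0.41j,(-0.43-0.24j),(-0-0.14j),(-0.19-0.51j),(-0.69+0.32j)], [(0.05+0.22j),0.03+0.12j,(-0.03+0.02j),(-0.07+0.12j),0.18+0.08j], [0.56+0.03j,0.31+0.02j,(0.04+0.08j),0.24+0.24j,0.31-0.36j], [0.60+1.57j,0.30+0.87j,(-0.17+0.2j),(-0.36+0.96j),(1.37+0.42j)], [-0.24+0.10j,-0.13+0.05j,-0.03-0.03j,-0.15-0.05j,(-0.06+0.22j)]] + [[(-0.79+0.41j), (-0.43+0.24j), -0.00+0.14j, (-0.19+0.51j), (-0.69-0.32j)], [0.05-0.22j, (0.03-0.12j), -0.03-0.02j, -0.07-0.12j, 0.18-0.08j], [0.56-0.03j, 0.31-0.02j, 0.04-0.08j, (0.24-0.24j), 0.31+0.36j], [(0.6-1.57j), 0.30-0.87j, -0.17-0.20j, (-0.36-0.96j), 1.37-0.42j], [-0.24-0.10j, (-0.13-0.05j), (-0.03+0.03j), -0.15+0.05j, -0.06-0.22j]]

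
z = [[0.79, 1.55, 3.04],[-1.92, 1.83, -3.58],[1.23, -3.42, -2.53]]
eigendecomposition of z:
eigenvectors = [[-0.03, 0.79, -0.53], [0.88, 0.55, 0.29], [-0.48, -0.27, 0.80]]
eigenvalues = [3.84, 0.83, -4.58]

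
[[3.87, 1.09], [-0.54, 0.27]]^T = [[3.87, -0.54], [1.09, 0.27]]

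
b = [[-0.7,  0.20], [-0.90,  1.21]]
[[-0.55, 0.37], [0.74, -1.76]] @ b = [[0.05, 0.34], [1.07, -1.98]]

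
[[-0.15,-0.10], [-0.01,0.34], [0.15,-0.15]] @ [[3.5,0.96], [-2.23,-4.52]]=[[-0.3, 0.31],[-0.79, -1.55],[0.86, 0.82]]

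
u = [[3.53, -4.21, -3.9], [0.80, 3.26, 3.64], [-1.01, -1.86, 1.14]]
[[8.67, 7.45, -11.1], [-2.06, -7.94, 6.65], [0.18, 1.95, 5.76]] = u@ [[1.33, -0.46, -1.04], [-0.87, -1.34, -0.82], [-0.08, -0.88, 2.79]]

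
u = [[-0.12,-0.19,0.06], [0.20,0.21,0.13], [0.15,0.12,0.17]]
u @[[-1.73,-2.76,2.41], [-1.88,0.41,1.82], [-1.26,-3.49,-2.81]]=[[0.49, 0.04, -0.80], [-0.90, -0.92, 0.50], [-0.70, -0.96, 0.1]]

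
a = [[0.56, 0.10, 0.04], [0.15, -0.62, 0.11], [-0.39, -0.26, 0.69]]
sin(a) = [[0.54, 0.10, 0.03], [0.15, -0.58, 0.10], [-0.31, -0.24, 0.65]]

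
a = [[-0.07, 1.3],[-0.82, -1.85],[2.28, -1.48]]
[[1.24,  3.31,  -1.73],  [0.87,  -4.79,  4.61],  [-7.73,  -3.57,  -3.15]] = a@[[-2.87, 0.09, -2.33], [0.80, 2.55, -1.46]]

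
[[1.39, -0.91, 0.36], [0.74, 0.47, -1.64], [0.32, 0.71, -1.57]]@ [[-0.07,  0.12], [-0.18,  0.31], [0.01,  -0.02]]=[[0.07, -0.12], [-0.15, 0.27], [-0.17, 0.29]]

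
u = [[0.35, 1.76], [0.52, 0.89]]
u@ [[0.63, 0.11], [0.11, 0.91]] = [[0.41, 1.64],[0.43, 0.87]]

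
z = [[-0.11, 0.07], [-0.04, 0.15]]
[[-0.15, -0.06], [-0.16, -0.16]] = z @ [[0.79, -0.18],[-0.84, -1.12]]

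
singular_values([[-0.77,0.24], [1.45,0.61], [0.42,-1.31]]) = [1.7, 1.45]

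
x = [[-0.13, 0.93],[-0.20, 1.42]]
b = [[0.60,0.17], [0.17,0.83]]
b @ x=[[-0.11,0.80], [-0.19,1.34]]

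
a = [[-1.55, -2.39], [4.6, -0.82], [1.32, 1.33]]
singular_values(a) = [5.05, 2.83]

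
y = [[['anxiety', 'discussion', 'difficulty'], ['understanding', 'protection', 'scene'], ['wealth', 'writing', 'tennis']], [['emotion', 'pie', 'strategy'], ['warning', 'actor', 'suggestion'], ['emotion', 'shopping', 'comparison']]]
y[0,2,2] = 'tennis'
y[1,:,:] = [['emotion', 'pie', 'strategy'], ['warning', 'actor', 'suggestion'], ['emotion', 'shopping', 'comparison']]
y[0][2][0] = 'wealth'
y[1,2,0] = 'emotion'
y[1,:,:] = [['emotion', 'pie', 'strategy'], ['warning', 'actor', 'suggestion'], ['emotion', 'shopping', 'comparison']]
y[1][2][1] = 'shopping'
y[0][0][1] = 'discussion'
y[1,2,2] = 'comparison'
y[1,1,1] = 'actor'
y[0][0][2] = 'difficulty'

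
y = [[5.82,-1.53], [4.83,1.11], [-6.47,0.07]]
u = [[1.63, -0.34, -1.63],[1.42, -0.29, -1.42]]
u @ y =[[18.39, -2.99], [16.05, -2.59]]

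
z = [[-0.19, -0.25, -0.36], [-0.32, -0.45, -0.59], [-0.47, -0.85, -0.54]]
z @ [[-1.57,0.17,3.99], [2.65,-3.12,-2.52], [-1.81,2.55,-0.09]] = [[0.29, -0.17, -0.10], [0.38, -0.15, -0.09], [-0.54, 1.20, 0.32]]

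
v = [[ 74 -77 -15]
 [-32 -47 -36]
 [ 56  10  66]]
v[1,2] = -36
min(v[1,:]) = -47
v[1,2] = -36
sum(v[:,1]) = -114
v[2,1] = 10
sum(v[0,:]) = -18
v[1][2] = -36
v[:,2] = [-15, -36, 66]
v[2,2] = 66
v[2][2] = 66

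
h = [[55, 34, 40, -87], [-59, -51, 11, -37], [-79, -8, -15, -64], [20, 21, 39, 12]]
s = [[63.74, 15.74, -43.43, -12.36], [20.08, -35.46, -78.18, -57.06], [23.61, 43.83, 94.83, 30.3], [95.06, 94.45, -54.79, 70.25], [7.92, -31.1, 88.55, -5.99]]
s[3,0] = 95.06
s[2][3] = 30.3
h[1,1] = -51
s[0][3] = -12.36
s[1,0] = 20.08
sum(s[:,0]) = 210.41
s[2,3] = 30.3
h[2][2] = -15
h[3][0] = 20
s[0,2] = -43.43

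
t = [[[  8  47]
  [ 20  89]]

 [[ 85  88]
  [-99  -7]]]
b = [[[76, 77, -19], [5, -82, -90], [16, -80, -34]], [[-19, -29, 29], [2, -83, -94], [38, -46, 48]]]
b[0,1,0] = 5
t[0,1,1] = 89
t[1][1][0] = -99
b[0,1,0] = 5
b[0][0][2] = -19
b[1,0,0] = -19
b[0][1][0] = 5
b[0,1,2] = -90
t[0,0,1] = 47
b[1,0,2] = 29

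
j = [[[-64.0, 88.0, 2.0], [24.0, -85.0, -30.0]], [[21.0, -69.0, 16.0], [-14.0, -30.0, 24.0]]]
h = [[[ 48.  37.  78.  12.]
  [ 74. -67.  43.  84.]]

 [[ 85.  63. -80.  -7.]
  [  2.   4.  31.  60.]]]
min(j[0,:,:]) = -85.0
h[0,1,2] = 43.0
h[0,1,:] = [74.0, -67.0, 43.0, 84.0]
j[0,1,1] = -85.0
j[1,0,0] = 21.0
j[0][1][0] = 24.0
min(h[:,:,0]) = 2.0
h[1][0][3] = -7.0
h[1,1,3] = 60.0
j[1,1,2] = 24.0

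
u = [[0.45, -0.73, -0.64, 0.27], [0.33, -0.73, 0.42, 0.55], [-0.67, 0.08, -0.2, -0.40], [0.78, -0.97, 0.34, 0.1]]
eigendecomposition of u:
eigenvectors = [[0.75+0.00j,-0.08-0.06j,(-0.08+0.06j),(-0.62+0j)], [0.12+0.00j,(-0.42+0.36j),(-0.42-0.36j),-0.24+0.00j], [(-0.56+0j),-0.00-0.41j,-0.00+0.41j,(-0.43+0j)], [(0.34+0j),(-0.72+0j),(-0.72-0j),(0.62+0j)]]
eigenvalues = [(0.93+0j), (-0.38+0.76j), (-0.38-0.76j), (-0.54+0j)]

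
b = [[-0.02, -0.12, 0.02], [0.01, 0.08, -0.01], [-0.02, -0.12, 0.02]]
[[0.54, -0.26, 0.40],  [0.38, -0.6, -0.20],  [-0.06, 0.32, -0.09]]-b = [[0.56, -0.14, 0.38], [0.37, -0.68, -0.19], [-0.04, 0.44, -0.11]]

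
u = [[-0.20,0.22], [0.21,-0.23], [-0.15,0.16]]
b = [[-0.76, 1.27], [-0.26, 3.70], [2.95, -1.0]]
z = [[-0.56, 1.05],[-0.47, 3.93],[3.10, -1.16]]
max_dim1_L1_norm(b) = 3.96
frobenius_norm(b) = 5.06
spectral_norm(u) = 0.48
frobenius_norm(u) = 0.48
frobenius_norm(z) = 5.30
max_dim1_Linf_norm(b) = 3.7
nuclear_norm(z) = 7.22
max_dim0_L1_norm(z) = 6.14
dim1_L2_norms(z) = [1.19, 3.96, 3.31]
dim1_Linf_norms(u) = [0.22, 0.23, 0.16]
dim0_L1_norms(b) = [3.97, 5.97]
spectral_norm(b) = 4.34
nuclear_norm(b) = 6.95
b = z + u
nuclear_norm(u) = 0.49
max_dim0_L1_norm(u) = 0.61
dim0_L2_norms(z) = [3.19, 4.23]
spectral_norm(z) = 4.60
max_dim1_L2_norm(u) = 0.31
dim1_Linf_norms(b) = [1.27, 3.7, 2.95]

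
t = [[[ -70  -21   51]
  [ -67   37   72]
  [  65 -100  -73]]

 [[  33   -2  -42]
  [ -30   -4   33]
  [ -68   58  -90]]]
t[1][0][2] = -42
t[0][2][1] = -100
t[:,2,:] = [[65, -100, -73], [-68, 58, -90]]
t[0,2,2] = -73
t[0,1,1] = 37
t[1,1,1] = -4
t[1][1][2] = 33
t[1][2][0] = -68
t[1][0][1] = -2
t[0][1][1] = 37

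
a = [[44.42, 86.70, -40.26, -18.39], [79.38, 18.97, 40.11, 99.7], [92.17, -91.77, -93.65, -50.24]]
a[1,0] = 79.38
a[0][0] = 44.42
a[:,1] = [86.7, 18.97, -91.77]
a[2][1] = -91.77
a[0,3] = -18.39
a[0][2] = -40.26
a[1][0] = 79.38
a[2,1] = -91.77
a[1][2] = 40.11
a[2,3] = -50.24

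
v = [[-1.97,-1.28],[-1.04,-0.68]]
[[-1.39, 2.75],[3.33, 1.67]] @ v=[[-0.12,-0.09], [-8.30,-5.40]]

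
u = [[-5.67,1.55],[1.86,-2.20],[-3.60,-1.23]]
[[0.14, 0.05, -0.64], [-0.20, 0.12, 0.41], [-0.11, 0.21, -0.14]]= u @ [[-0.0, -0.03, 0.08], [0.09, -0.08, -0.12]]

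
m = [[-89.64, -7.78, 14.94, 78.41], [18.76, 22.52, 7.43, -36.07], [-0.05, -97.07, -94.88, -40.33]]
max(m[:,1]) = 22.52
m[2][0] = -0.05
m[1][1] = 22.52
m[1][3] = -36.07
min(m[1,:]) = -36.07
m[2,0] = -0.05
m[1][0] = 18.76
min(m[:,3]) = -40.33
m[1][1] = 22.52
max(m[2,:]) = -0.05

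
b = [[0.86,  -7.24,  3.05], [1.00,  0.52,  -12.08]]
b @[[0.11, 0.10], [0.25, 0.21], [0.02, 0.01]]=[[-1.65, -1.40],  [-0.00, 0.09]]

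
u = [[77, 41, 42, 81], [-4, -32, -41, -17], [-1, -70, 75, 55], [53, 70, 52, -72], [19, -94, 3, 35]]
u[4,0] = 19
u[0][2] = 42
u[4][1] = -94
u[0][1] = 41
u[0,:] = [77, 41, 42, 81]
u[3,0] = 53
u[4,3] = 35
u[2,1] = -70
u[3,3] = -72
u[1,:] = [-4, -32, -41, -17]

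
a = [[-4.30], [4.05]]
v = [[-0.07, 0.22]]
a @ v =[[0.3,-0.95], [-0.28,0.89]]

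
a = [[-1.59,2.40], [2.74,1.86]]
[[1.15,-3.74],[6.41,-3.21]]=a@[[1.39, -0.08], [1.40, -1.61]]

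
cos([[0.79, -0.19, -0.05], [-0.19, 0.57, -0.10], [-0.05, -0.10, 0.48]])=[[0.69,0.12,0.02], [0.12,0.82,0.05], [0.02,0.05,0.88]]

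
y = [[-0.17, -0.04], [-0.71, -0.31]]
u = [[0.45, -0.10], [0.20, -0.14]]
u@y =[[-0.01, 0.01], [0.07, 0.04]]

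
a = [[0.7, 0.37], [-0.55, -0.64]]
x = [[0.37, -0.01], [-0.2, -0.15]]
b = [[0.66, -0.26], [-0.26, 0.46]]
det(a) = -0.24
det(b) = 0.24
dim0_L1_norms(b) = [0.92, 0.72]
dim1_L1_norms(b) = [0.92, 0.72]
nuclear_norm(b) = 1.12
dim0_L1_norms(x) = [0.57, 0.16]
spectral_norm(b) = 0.84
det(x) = -0.06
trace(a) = 0.06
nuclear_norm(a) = 1.35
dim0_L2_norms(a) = [0.89, 0.74]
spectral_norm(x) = 0.43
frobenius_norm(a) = 1.16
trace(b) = 1.12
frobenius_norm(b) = 0.88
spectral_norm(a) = 1.14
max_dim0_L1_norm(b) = 0.92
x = a @ b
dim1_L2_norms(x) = [0.37, 0.25]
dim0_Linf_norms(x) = [0.37, 0.15]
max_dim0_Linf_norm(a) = 0.7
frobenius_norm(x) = 0.45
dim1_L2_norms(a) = [0.79, 0.84]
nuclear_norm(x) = 0.56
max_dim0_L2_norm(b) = 0.71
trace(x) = 0.22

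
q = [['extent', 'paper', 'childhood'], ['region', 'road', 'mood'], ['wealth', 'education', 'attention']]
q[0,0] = 'extent'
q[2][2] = 'attention'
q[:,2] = ['childhood', 'mood', 'attention']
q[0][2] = 'childhood'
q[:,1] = ['paper', 'road', 'education']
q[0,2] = 'childhood'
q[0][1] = 'paper'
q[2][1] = 'education'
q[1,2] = 'mood'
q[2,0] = 'wealth'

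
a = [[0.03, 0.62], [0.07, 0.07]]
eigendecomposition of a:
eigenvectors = [[-0.96,  -0.94],[0.29,  -0.35]]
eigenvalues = [-0.16, 0.26]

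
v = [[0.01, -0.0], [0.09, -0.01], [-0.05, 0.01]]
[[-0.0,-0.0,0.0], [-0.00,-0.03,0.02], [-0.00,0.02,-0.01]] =v@[[-0.07, -0.30, 0.24], [-0.41, 0.25, 0.31]]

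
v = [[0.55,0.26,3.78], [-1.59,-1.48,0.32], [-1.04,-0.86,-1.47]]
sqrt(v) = [[1.21, 1.02, 0.91], [-0.30, -0.38, 2.04], [-0.66, -0.65, 0.67]]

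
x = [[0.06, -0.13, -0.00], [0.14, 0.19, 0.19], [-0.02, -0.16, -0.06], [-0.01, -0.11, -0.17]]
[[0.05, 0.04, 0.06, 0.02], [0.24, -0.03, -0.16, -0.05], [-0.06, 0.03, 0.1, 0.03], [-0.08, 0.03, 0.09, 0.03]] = x@[[1.1, 0.14, -0.13, -0.05], [0.15, -0.21, -0.53, -0.16], [0.29, -0.04, -0.2, -0.06]]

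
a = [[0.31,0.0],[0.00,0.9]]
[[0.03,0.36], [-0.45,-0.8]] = a@[[0.09, 1.15], [-0.50, -0.89]]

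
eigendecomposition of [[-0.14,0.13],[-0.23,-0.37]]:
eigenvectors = [[-0.40-0.45j, (-0.4+0.45j)],[(0.8+0j), (0.8-0j)]]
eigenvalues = [(-0.26+0.13j), (-0.26-0.13j)]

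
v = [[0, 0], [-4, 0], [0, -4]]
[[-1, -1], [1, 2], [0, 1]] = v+[[-1, -1], [5, 2], [0, 5]]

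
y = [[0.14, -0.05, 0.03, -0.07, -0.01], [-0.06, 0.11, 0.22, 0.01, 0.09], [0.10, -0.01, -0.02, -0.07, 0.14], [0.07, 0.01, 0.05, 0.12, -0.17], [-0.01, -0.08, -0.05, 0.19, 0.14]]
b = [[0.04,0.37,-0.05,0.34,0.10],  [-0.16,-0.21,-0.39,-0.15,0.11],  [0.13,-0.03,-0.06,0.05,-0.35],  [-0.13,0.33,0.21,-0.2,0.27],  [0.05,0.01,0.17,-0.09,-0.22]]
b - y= [[-0.10,0.42,-0.08,0.41,0.11], [-0.1,-0.32,-0.61,-0.16,0.02], [0.03,-0.02,-0.04,0.12,-0.49], [-0.2,0.32,0.16,-0.32,0.44], [0.06,0.09,0.22,-0.28,-0.36]]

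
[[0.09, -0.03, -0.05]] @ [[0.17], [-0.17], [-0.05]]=[[0.02]]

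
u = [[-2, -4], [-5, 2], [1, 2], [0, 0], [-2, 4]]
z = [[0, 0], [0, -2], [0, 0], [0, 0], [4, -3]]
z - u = [[2, 4], [5, -4], [-1, -2], [0, 0], [6, -7]]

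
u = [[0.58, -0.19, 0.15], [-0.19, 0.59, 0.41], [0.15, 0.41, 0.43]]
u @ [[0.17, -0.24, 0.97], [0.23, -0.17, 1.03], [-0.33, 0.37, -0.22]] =[[0.01, -0.05, 0.33], [-0.03, 0.10, 0.33], [-0.02, 0.05, 0.47]]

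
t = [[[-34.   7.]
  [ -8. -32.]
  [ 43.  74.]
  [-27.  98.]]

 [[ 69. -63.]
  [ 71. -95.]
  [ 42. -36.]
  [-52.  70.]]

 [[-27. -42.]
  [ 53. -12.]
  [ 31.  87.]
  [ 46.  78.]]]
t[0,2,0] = 43.0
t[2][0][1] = -42.0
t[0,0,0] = -34.0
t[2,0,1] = -42.0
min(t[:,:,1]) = -95.0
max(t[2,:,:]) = 87.0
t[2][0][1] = -42.0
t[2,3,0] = 46.0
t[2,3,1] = 78.0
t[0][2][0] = 43.0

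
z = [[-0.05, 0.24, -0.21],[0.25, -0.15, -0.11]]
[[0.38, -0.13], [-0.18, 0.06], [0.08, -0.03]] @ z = [[-0.05,0.11,-0.07], [0.02,-0.05,0.03], [-0.01,0.02,-0.01]]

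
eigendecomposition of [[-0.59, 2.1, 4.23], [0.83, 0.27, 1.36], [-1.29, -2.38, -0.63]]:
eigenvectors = [[(0.73+0j), (0.73-0j), -0.89+0.00j],  [0.29-0.22j, 0.29+0.22j, (0.46+0j)],  [0.00+0.58j, 0.00-0.58j, (-0.05+0j)]]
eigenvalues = [(0.25+2.77j), (0.25-2.77j), (-1.46+0j)]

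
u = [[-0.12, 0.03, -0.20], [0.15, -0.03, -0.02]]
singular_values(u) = [0.25, 0.13]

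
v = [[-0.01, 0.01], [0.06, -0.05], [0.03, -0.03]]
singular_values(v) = [0.09, 0.0]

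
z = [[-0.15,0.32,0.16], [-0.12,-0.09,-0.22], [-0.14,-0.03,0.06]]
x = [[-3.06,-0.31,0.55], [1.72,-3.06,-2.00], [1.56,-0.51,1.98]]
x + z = [[-3.21, 0.01, 0.71], [1.60, -3.15, -2.22], [1.42, -0.54, 2.04]]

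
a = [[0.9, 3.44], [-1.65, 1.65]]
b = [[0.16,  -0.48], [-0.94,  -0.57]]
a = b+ [[0.74,3.92], [-0.71,2.22]]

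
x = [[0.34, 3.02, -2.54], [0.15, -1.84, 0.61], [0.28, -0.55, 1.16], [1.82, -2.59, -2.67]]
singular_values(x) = [4.57, 4.14, 0.56]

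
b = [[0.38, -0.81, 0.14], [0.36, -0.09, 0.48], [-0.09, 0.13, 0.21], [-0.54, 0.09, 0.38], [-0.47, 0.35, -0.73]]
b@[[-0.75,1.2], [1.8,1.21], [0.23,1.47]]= [[-1.71, -0.32],[-0.32, 1.03],[0.35, 0.36],[0.65, 0.02],[0.81, -1.21]]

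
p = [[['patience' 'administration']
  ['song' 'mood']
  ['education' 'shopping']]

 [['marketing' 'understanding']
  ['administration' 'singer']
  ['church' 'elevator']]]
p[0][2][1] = 'shopping'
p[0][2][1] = 'shopping'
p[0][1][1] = 'mood'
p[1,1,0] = 'administration'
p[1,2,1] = 'elevator'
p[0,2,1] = 'shopping'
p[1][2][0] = 'church'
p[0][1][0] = 'song'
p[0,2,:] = ['education', 'shopping']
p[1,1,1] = 'singer'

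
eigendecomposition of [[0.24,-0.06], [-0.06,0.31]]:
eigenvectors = [[-0.87,0.50], [-0.50,-0.87]]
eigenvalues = [0.21, 0.34]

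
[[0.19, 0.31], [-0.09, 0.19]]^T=[[0.19, -0.09],[0.31, 0.19]]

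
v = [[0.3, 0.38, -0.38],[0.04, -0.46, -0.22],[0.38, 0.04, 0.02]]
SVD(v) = [[-0.87, 0.27, 0.42], [0.36, 0.92, 0.15], [-0.34, 0.29, -0.89]] @ diag([0.6782304067805469, 0.4859853064111645, 0.30103454497904514]) @ [[-0.56, -0.75, 0.36], [0.46, -0.64, -0.61], [-0.69, 0.17, -0.7]]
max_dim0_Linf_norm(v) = 0.46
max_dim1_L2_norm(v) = 0.62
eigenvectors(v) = [[(0.73+0j), (0.73-0j), 0.35+0.00j], [0.06+0.17j, (0.06-0.17j), -0.92+0.00j], [(0.27-0.6j), (0.27+0.6j), -0.18+0.00j]]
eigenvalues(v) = [(0.19+0.4j), (0.19-0.4j), (-0.52+0j)]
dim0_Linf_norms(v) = [0.38, 0.46, 0.38]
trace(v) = -0.14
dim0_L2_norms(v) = [0.49, 0.6, 0.44]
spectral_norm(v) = 0.68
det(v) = -0.10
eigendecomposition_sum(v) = [[(0.17+0.15j), (0.1+0.03j), (-0.21+0.13j)], [(-0.02+0.05j), 0.03j, (-0.04-0.04j)], [0.18-0.08j, (0.06-0.07j), 0.02+0.22j]] + [[(0.17-0.15j), 0.10-0.03j, -0.21-0.13j], [-0.02-0.05j, 0.00-0.03j, -0.04+0.04j], [(0.18+0.08j), (0.06+0.07j), (0.02-0.22j)]] + [[(-0.03+0j),0.17+0.00j,(0.05+0j)], [0.08-0.00j,-0.46-0.00j,(-0.13-0j)], [0.02-0.00j,(-0.09-0j),(-0.02-0j)]]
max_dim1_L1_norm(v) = 1.06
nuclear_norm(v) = 1.47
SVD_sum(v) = [[0.33, 0.44, -0.21], [-0.14, -0.18, 0.09], [0.13, 0.18, -0.08]] + [[0.06, -0.08, -0.08], [0.21, -0.29, -0.27], [0.06, -0.09, -0.09]] + [[-0.09, 0.02, -0.09], [-0.03, 0.01, -0.03], [0.19, -0.05, 0.19]]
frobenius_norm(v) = 0.89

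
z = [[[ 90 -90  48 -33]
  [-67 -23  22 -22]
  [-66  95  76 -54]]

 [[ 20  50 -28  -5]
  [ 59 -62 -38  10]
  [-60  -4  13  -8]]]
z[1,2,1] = -4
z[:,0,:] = [[90, -90, 48, -33], [20, 50, -28, -5]]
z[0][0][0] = 90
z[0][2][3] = -54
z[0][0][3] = -33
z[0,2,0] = -66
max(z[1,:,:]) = 59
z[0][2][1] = 95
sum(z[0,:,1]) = -18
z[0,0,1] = -90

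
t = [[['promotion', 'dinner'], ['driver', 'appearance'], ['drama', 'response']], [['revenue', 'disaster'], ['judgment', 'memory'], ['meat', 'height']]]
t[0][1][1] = 'appearance'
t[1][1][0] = 'judgment'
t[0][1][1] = 'appearance'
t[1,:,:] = [['revenue', 'disaster'], ['judgment', 'memory'], ['meat', 'height']]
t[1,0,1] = 'disaster'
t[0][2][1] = 'response'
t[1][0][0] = 'revenue'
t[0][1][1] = 'appearance'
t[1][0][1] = 'disaster'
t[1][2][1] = 'height'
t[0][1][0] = 'driver'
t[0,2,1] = 'response'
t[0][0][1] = 'dinner'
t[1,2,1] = 'height'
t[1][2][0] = 'meat'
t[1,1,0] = 'judgment'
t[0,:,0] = ['promotion', 'driver', 'drama']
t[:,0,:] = [['promotion', 'dinner'], ['revenue', 'disaster']]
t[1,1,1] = 'memory'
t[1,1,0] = 'judgment'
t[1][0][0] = 'revenue'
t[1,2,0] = 'meat'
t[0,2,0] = 'drama'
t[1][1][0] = 'judgment'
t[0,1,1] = 'appearance'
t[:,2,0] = ['drama', 'meat']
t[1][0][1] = 'disaster'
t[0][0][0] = 'promotion'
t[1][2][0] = 'meat'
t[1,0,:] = ['revenue', 'disaster']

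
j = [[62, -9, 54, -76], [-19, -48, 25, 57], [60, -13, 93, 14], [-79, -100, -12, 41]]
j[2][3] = 14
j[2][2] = 93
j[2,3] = 14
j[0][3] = -76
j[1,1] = -48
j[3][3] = 41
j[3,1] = -100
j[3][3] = 41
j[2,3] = 14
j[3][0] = -79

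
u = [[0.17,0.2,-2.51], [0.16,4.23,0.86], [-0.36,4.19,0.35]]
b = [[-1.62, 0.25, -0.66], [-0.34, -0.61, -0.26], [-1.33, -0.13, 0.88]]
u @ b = [[2.99, 0.25, -2.37], [-2.84, -2.65, -0.45], [-1.31, -2.69, -0.54]]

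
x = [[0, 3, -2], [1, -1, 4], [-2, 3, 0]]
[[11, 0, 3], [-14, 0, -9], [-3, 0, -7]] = x @ [[3, 0, 2], [1, 0, -1], [-4, 0, -3]]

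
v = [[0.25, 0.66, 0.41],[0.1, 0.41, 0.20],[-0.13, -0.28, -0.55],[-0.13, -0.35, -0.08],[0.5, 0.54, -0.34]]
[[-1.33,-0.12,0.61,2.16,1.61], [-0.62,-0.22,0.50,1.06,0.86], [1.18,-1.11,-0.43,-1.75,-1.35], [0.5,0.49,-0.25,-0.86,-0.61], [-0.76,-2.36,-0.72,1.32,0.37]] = v @[[-2.27,-0.48,-2.71,3.06,0.76], [-0.24,-1.95,1.57,0.87,1.07], [-1.48,3.13,0.62,2.01,1.73]]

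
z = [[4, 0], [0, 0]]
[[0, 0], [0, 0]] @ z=[[0, 0], [0, 0]]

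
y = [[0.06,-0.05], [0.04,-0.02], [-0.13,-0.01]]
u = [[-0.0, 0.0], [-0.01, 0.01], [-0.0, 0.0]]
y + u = [[0.06, -0.05], [0.03, -0.01], [-0.13, -0.01]]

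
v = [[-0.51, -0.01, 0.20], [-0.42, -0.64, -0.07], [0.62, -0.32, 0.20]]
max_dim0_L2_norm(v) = 0.91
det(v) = 0.18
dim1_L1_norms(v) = [0.72, 1.13, 1.14]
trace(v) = -0.95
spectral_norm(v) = 0.92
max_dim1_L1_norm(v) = 1.14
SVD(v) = [[-0.53, 0.12, 0.84], [-0.60, -0.75, -0.28], [0.59, -0.65, 0.47]] @ diag([0.9171123710890521, 0.7050636209378583, 0.2822945079618313]) @ [[0.97, 0.22, 0.06], [-0.21, 0.97, -0.08], [-0.08, 0.06, 1.0]]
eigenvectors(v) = [[(0.22+0j), -0.02+0.33j, (-0.02-0.33j)], [-0.15+0.00j, -0.86+0.00j, -0.86-0.00j], [(0.96+0j), -0.26-0.28j, -0.26+0.28j]]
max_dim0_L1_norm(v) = 1.55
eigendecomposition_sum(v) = [[(0.06+0j),(-0.02+0j),0.07-0.00j], [(-0.04+0j),(0.02+0j),-0.05+0.00j], [0.26+0.00j,-0.10+0.00j,(0.31-0j)]] + [[(-0.28+0.06j), (0.01+0.13j), 0.06+0.01j],[-0.19-0.73j, (-0.33+0.03j), (-0.01+0.17j)],[(0.18-0.28j), (-0.11-0.1j), -0.06+0.05j]] + [[-0.28-0.06j, 0.01-0.13j, (0.06-0.01j)],[(-0.19+0.73j), (-0.33-0.03j), -0.01-0.17j],[0.18+0.28j, -0.11+0.10j, (-0.06-0.05j)]]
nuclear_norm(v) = 1.90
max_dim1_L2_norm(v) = 0.77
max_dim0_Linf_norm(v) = 0.64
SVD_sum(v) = [[-0.47, -0.11, -0.03],[-0.54, -0.12, -0.03],[0.53, 0.12, 0.03]] + [[-0.02, 0.08, -0.01],[0.11, -0.51, 0.04],[0.1, -0.45, 0.04]] + [[-0.02, 0.01, 0.24], [0.01, -0.0, -0.08], [-0.01, 0.01, 0.13]]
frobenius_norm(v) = 1.19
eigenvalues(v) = [(0.39+0j), (-0.67+0.14j), (-0.67-0.14j)]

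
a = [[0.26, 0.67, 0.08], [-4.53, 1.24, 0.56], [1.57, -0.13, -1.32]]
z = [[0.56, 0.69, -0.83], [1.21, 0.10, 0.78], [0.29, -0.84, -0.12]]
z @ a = [[-4.28,  1.34,  1.53],[1.09,  0.83,  -0.88],[3.69,  -0.83,  -0.29]]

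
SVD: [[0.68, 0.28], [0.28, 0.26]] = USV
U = [[-0.89,-0.45], [-0.45,0.89]]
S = [0.82, 0.12]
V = [[-0.89, -0.45], [-0.45, 0.89]]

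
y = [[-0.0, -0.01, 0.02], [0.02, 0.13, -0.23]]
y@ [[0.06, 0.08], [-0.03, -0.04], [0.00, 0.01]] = [[0.0,  0.00], [-0.00,  -0.01]]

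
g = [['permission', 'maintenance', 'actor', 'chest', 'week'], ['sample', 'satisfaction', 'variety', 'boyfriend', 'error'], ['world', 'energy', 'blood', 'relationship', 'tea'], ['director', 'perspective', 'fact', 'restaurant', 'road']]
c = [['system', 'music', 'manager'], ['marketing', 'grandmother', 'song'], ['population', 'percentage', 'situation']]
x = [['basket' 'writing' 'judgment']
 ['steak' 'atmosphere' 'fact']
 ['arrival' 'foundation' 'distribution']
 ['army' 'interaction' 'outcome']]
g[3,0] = 'director'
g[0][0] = 'permission'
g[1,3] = 'boyfriend'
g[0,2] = 'actor'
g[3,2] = 'fact'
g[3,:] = ['director', 'perspective', 'fact', 'restaurant', 'road']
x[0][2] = 'judgment'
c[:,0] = ['system', 'marketing', 'population']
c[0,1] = 'music'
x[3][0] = 'army'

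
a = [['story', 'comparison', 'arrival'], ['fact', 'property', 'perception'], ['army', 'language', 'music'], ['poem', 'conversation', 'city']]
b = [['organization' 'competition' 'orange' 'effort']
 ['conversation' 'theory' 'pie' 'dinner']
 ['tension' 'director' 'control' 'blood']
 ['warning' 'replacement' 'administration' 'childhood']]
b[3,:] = ['warning', 'replacement', 'administration', 'childhood']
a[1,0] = 'fact'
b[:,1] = ['competition', 'theory', 'director', 'replacement']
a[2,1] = 'language'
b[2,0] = 'tension'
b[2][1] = 'director'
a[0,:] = ['story', 'comparison', 'arrival']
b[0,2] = 'orange'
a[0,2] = 'arrival'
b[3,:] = ['warning', 'replacement', 'administration', 'childhood']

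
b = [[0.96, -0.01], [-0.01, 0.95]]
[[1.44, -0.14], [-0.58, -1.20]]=b@[[1.49, -0.16], [-0.59, -1.27]]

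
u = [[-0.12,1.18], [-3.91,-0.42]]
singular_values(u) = [3.93, 1.19]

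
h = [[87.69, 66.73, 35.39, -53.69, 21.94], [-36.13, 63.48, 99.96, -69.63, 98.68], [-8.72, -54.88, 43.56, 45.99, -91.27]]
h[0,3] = -53.69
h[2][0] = -8.72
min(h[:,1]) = -54.88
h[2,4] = -91.27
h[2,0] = -8.72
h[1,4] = 98.68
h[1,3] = -69.63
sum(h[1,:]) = 156.36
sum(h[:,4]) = 29.35000000000001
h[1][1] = 63.48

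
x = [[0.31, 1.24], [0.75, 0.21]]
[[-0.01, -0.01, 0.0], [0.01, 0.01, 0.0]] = x @ [[0.02,0.01,-0.00],  [-0.01,-0.01,0.00]]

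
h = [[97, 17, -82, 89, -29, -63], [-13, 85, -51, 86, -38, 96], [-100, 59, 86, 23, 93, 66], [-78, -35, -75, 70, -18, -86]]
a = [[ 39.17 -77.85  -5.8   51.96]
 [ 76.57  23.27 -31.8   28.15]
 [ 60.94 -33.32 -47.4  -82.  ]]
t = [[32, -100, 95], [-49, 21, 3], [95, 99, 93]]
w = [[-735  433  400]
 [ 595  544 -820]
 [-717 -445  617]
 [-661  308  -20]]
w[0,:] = [-735, 433, 400]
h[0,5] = -63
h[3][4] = -18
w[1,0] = 595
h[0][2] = -82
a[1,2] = -31.8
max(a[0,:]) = 51.96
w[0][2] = 400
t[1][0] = -49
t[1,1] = 21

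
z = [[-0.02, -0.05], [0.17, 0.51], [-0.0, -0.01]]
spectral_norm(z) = 0.54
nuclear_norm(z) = 0.54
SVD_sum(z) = [[-0.02, -0.05], [0.17, 0.51], [-0.00, -0.01]] + [[-0.00, 0.0], [-0.00, 0.00], [0.0, -0.00]]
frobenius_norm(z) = 0.54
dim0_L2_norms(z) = [0.17, 0.51]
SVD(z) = [[-0.10, -0.70], [0.99, -0.06], [-0.02, 0.71]] @ diag([0.5403517994163325, 0.004464624007857141]) @ [[0.32, 0.95], [0.95, -0.32]]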